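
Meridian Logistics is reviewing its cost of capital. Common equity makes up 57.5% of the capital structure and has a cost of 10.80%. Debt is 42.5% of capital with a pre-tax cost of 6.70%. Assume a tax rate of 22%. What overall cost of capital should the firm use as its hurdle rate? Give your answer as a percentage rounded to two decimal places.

8.43%

After-tax cost of debt = 6.7% × (1 − 22%) = 5.2260%.
WACC = 0.575 × 10.8000% + 0.425 × 5.2260% = 8.4310%.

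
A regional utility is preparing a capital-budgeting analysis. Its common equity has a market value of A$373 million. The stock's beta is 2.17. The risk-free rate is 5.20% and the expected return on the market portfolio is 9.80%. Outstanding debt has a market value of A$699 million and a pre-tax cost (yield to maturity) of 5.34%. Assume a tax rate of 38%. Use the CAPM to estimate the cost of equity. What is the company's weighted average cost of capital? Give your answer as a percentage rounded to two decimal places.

Market risk premium = 9.8% − 5.2% = 4.6%.
Cost of equity via CAPM: Re = 5.2% + 2.17 × 4.6% = 15.1820%.
Total capital V = 373 + 699 = 1072.
Equity: weight = 373/1072 = 0.3479; cost = 15.182%.
Debt: weight = 699/1072 = 0.6521; after-tax cost = 5.34% × (1 − 38%) = 3.3108%.
WACC = 0.3479 × 15.1820% + 0.6521 × 3.3108% = 7.4414%.

7.44%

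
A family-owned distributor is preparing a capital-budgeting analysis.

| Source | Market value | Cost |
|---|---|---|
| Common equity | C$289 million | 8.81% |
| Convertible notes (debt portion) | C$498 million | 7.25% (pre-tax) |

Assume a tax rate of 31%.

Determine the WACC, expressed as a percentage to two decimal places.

Total capital V = 289 + 498 = 787.
Equity: weight = 289/787 = 0.3672; cost = 8.81%.
Convertible notes (debt portion): weight = 498/787 = 0.6328; after-tax cost = 7.25% × (1 − 31%) = 5.0025%.
WACC = 0.3672 × 8.8100% + 0.6328 × 5.0025% = 6.4007%.

6.40%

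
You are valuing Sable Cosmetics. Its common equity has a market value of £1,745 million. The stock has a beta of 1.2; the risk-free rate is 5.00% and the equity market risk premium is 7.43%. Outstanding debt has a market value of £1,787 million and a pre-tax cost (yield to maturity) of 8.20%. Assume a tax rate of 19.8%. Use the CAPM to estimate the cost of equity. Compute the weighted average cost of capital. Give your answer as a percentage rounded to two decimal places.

10.20%

Cost of equity via CAPM: Re = 5.0% + 1.2 × 7.43% = 13.9160%.
Total capital V = 1745 + 1787 = 3532.
Equity: weight = 1745/3532 = 0.4941; cost = 13.916%.
Debt: weight = 1787/3532 = 0.5059; after-tax cost = 8.2% × (1 − 19.8%) = 6.5764%.
WACC = 0.4941 × 13.9160% + 0.5059 × 6.5764% = 10.2026%.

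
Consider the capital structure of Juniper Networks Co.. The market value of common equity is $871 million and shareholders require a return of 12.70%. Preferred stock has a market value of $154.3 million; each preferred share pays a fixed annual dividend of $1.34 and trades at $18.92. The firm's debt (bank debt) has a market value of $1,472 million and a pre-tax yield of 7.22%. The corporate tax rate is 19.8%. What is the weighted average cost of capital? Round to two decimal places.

8.28%

Cost of preferred: Rp = 1.34 / 18.92 = 7.0825%.
Total capital V = 871 + 154.3 + 1472 = 2497.3.
Equity: weight = 871/2497.3 = 0.3488; cost = 12.7%.
Preferred: weight = 154.3/2497.3 = 0.0618; cost = 7.0825%.
Bank debt: weight = 1472/2497.3 = 0.5894; after-tax cost = 7.22% × (1 − 19.8%) = 5.7904%.
WACC = 0.3488 × 12.7000% + 0.0618 × 7.0825% + 0.5894 × 5.7904% = 8.2802%.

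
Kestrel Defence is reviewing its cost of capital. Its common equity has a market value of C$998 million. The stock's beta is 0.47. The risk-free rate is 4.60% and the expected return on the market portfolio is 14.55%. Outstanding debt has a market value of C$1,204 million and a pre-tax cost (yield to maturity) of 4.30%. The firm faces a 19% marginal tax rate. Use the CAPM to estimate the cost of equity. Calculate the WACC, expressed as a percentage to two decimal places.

6.11%

Market risk premium = 14.55% − 4.6% = 9.95%.
Cost of equity via CAPM: Re = 4.6% + 0.47 × 9.95% = 9.2765%.
Total capital V = 998 + 1204 = 2202.
Equity: weight = 998/2202 = 0.4532; cost = 9.2765%.
Debt: weight = 1204/2202 = 0.5468; after-tax cost = 4.3% × (1 − 19%) = 3.4830%.
WACC = 0.4532 × 9.2765% + 0.5468 × 3.4830% = 6.1088%.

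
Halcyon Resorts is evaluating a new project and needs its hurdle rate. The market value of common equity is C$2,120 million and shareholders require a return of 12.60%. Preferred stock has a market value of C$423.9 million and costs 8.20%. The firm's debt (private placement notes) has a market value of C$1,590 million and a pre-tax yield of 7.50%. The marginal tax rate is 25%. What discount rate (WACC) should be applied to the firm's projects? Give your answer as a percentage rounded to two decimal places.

9.47%

Total capital V = 2120 + 423.9 + 1590 = 4133.9.
Equity: weight = 2120/4133.9 = 0.5128; cost = 12.6%.
Preferred: weight = 423.9/4133.9 = 0.1025; cost = 8.2%.
Private placement notes: weight = 1590/4133.9 = 0.3846; after-tax cost = 7.5% × (1 − 25%) = 5.6250%.
WACC = 0.5128 × 12.6000% + 0.1025 × 8.2000% + 0.3846 × 5.6250% = 9.4661%.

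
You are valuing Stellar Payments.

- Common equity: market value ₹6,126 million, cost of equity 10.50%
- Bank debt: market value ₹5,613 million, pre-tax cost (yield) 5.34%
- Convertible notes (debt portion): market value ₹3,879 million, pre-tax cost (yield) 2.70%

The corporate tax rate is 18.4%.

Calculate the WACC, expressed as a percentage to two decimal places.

Total capital V = 6126 + 5613 + 3879 = 15618.
Equity: weight = 6126/15618 = 0.3922; cost = 10.5%.
Bank debt: weight = 5613/15618 = 0.3594; after-tax cost = 5.34% × (1 − 18.4%) = 4.3574%.
Convertible notes (debt portion): weight = 3879/15618 = 0.2484; after-tax cost = 2.7% × (1 − 18.4%) = 2.2032%.
WACC = 0.3922 × 10.5000% + 0.3594 × 4.3574% + 0.2484 × 2.2032% = 6.2318%.

6.23%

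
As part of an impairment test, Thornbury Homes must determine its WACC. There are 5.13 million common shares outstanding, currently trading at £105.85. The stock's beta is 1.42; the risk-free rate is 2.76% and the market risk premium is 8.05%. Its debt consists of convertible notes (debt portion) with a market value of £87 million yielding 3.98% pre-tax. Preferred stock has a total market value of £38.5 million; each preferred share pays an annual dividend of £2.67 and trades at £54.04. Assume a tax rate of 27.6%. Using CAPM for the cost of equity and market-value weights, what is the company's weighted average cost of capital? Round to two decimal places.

12.19%

Cost of equity via CAPM: Re = 2.76% + 1.42 × 8.05% = 14.1910%.
Cost of preferred: Rp = 2.67 / 54.04 = 4.9408%.
Market value of equity E = 105.85 × 5.13m = 543.0105m.
Total capital V = 543.0105 + 38.5 + 87 = 668.5105.
Equity: weight = 543.0105/668.5105 = 0.8123; cost = 14.191%.
Preferred: weight = 38.5/668.5105 = 0.0576; cost = 4.9408%.
Convertible notes (debt portion): weight = 87/668.5105 = 0.1301; after-tax cost = 3.98% × (1 − 27.6%) = 2.8815%.
WACC = 0.8123 × 14.1910% + 0.0576 × 4.9408% + 0.1301 × 2.8815% = 12.1865%.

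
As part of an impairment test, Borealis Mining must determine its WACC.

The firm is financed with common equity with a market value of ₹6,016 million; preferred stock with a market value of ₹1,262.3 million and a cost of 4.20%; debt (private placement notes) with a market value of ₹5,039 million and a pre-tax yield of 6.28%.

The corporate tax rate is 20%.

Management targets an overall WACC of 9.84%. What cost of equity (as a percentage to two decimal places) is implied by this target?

Total capital V = 6016 + 1262.3 + 5039 = 12317.3.
Equity weight = 6016/12317.3 = 0.4884.
Preferred weight = 1262.3/12317.3 = 0.1025.
Private placement notes weight = 5039/12317.3 = 0.4091.
Debt contribution = 0.4091 × 6.28% × (1 − 20%) = 2.0553%.
Preferred contribution = 0.1025 × 4.2% = 0.4304%.
Required equity contribution = 9.84% − 2.4857% = 7.3543%.
Re = 7.3543% / 0.4884 = 15.0573%.

15.06%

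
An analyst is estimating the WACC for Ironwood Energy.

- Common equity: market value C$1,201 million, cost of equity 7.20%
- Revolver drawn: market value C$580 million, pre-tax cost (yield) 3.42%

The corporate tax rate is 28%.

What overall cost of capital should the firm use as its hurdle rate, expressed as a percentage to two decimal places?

5.66%

Total capital V = 1201 + 580 = 1781.
Equity: weight = 1201/1781 = 0.6743; cost = 7.2%.
Revolver drawn: weight = 580/1781 = 0.3257; after-tax cost = 3.42% × (1 − 28%) = 2.4624%.
WACC = 0.6743 × 7.2000% + 0.3257 × 2.4624% = 5.6572%.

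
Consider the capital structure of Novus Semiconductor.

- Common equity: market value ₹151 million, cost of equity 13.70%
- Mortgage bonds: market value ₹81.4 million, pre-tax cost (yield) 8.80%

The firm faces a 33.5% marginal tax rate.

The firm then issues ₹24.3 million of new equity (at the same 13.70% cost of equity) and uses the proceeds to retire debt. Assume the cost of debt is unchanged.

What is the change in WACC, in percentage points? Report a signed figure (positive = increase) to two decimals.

Current WACC:
Total capital V = 151 + 81.4 = 232.4.
Equity: weight = 151/232.4 = 0.6497; cost = 13.7%.
Mortgage bonds: weight = 81.4/232.4 = 0.3503; after-tax cost = 8.8% × (1 − 33.5%) = 5.8520%.
WACC = 0.6497 × 13.7000% + 0.3503 × 5.8520% = 10.9512%.
After the change:
Total capital V = 175.3 + 57.1 = 232.4.
Equity: weight = 175.3/232.4 = 0.7543; cost = 13.7%.
Mortgage bonds: weight = 57.1/232.4 = 0.2457; after-tax cost = 8.8% × (1 − 33.5%) = 5.8520%.
WACC = 0.7543 × 13.7000% + 0.2457 × 5.8520% = 11.7718%.
Change in WACC = 11.7718% − 10.9512% = 0.8206 pp.

+0.82 pp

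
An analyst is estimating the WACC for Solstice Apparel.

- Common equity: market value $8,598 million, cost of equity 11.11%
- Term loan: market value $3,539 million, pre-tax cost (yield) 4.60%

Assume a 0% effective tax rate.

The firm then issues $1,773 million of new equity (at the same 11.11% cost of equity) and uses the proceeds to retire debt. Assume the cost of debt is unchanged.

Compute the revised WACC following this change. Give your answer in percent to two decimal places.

After the change:
Total capital V = 10371 + 1766 = 12137.
Equity: weight = 10371/12137 = 0.8545; cost = 11.11%.
Term loan: weight = 1766/12137 = 0.1455; after-tax cost = 4.6% × (1 − 0%) = 4.6000%.
WACC = 0.8545 × 11.1100% + 0.1455 × 4.6000% = 10.1628%.

10.16%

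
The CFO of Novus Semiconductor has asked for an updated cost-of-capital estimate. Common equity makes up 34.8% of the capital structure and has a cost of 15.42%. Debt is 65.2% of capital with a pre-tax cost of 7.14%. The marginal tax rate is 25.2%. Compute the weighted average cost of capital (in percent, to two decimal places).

8.85%

After-tax cost of debt = 7.14% × (1 − 25.2%) = 5.3407%.
WACC = 0.348 × 15.4200% + 0.652 × 5.3407% = 8.8483%.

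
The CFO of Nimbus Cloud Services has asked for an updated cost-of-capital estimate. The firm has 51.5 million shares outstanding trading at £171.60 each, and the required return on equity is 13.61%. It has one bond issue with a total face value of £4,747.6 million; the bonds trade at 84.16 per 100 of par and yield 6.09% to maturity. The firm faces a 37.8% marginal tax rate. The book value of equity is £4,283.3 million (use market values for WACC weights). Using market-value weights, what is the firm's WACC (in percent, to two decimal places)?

Market value of equity E = 171.6 × 51.5m = 8837.4m. Market value of debt D = 4747.6m × 84.16/100 = 3995.58016m.
Total capital V = 8837.4 + 3995.58016 = 12832.98016.
Equity: weight = 8837.4/12832.98016 = 0.6886; cost = 13.61%.
Bonds outstanding: weight = 3995.58016/12832.98016 = 0.3114; after-tax cost = 6.09% × (1 − 37.8%) = 3.7880%.
WACC = 0.6886 × 13.6100% + 0.3114 × 3.7880% = 10.5519%.

10.55%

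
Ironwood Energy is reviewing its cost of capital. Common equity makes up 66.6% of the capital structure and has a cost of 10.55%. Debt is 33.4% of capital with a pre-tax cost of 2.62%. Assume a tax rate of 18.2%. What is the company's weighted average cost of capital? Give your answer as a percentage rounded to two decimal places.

7.74%

After-tax cost of debt = 2.62% × (1 − 18.2%) = 2.1432%.
WACC = 0.666 × 10.5500% + 0.334 × 2.1432% = 7.7421%.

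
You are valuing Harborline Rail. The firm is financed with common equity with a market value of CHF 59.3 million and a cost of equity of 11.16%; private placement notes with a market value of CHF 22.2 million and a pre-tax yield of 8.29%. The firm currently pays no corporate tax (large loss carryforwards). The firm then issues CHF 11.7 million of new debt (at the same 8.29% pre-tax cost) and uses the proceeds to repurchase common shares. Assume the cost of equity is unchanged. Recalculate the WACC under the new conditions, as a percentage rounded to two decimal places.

After the change:
Total capital V = 47.6 + 33.9 = 81.5.
Equity: weight = 47.6/81.5 = 0.5840; cost = 11.16%.
Private placement notes: weight = 33.9/81.5 = 0.4160; after-tax cost = 8.29% × (1 − 0%) = 8.2900%.
WACC = 0.5840 × 11.1600% + 0.4160 × 8.2900% = 9.9662%.

9.97%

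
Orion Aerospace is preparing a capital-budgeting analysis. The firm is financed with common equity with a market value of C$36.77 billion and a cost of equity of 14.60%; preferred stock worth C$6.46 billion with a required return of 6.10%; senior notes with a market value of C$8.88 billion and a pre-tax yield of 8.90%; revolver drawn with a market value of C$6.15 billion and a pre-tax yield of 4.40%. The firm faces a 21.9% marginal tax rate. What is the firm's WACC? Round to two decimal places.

11.31%

Total capital V = 36.77 + 6.46 + 8.88 + 6.15 = 58.26.
Equity: weight = 36.77/58.26 = 0.6311; cost = 14.6%.
Preferred: weight = 6.46/58.26 = 0.1109; cost = 6.1%.
Senior notes: weight = 8.88/58.26 = 0.1524; after-tax cost = 8.9% × (1 − 21.9%) = 6.9509%.
Revolver drawn: weight = 6.15/58.26 = 0.1056; after-tax cost = 4.4% × (1 − 21.9%) = 3.4364%.
WACC = 0.6311 × 14.6000% + 0.1109 × 6.1000% + 0.1524 × 6.9509% + 0.1056 × 3.4364% = 11.3132%.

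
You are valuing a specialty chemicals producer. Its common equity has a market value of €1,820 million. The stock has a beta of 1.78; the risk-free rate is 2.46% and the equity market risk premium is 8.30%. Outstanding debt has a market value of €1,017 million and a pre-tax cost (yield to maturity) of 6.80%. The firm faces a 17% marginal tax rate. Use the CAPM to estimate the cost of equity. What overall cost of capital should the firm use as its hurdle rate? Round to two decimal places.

13.08%

Cost of equity via CAPM: Re = 2.46% + 1.78 × 8.3% = 17.2340%.
Total capital V = 1820 + 1017 = 2837.
Equity: weight = 1820/2837 = 0.6415; cost = 17.234%.
Debt: weight = 1017/2837 = 0.3585; after-tax cost = 6.8% × (1 − 17%) = 5.6440%.
WACC = 0.6415 × 17.2340% + 0.3585 × 5.6440% = 13.0792%.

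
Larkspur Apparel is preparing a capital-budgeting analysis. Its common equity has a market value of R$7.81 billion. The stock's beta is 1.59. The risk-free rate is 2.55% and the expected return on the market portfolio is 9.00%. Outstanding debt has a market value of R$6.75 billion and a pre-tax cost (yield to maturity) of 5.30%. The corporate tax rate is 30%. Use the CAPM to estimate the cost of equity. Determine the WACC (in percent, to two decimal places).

8.59%

Market risk premium = 9.0% − 2.55% = 6.45%.
Cost of equity via CAPM: Re = 2.55% + 1.59 × 6.45% = 12.8055%.
Total capital V = 7.81 + 6.75 = 14.56.
Equity: weight = 7.81/14.56 = 0.5364; cost = 12.8055%.
Debt: weight = 6.75/14.56 = 0.4636; after-tax cost = 5.3% × (1 − 30%) = 3.7100%.
WACC = 0.5364 × 12.8055% + 0.4636 × 3.7100% = 8.5888%.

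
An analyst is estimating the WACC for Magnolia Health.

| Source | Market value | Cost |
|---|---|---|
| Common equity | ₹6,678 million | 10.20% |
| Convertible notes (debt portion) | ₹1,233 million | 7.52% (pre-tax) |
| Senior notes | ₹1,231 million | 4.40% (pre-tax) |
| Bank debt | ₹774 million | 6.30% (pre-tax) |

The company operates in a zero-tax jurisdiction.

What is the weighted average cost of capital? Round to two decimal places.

Total capital V = 6678 + 1233 + 1231 + 774 = 9916.
Equity: weight = 6678/9916 = 0.6735; cost = 10.2%.
Convertible notes (debt portion): weight = 1233/9916 = 0.1243; after-tax cost = 7.52% × (1 − 0%) = 7.5200%.
Senior notes: weight = 1231/9916 = 0.1241; after-tax cost = 4.4% × (1 − 0%) = 4.4000%.
Bank debt: weight = 774/9916 = 0.0781; after-tax cost = 6.3% × (1 − 0%) = 6.3000%.
WACC = 0.6735 × 10.2000% + 0.1243 × 7.5200% + 0.1241 × 4.4000% + 0.0781 × 6.3000% = 8.8423%.

8.84%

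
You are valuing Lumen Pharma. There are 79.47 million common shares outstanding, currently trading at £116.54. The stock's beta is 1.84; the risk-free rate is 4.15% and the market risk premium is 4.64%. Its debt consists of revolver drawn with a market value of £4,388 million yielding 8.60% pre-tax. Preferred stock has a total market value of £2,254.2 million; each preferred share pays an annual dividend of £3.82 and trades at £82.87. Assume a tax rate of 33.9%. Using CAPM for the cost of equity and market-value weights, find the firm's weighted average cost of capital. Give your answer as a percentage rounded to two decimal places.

9.61%

Cost of equity via CAPM: Re = 4.15% + 1.84 × 4.64% = 12.6876%.
Cost of preferred: Rp = 3.82 / 82.87 = 4.6096%.
Market value of equity E = 116.54 × 79.47m = 9261.4338m.
Total capital V = 9261.4338 + 2254.2 + 4388 = 15903.6338.
Equity: weight = 9261.4338/15903.6338 = 0.5823; cost = 12.6876%.
Preferred: weight = 2254.2/15903.6338 = 0.1417; cost = 4.6096%.
Revolver drawn: weight = 4388/15903.6338 = 0.2759; after-tax cost = 8.6% × (1 − 33.9%) = 5.6846%.
WACC = 0.5823 × 12.6876% + 0.1417 × 4.6096% + 0.2759 × 5.6846% = 9.6104%.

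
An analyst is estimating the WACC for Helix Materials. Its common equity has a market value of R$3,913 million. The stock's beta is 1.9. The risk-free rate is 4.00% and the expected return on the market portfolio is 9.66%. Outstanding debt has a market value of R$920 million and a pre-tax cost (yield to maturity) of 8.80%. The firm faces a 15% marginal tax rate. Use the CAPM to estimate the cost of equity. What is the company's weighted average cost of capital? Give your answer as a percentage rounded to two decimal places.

Market risk premium = 9.66% − 4.0% = 5.66%.
Cost of equity via CAPM: Re = 4.0% + 1.9 × 5.66% = 14.7540%.
Total capital V = 3913 + 920 = 4833.
Equity: weight = 3913/4833 = 0.8096; cost = 14.754%.
Debt: weight = 920/4833 = 0.1904; after-tax cost = 8.8% × (1 − 15%) = 7.4800%.
WACC = 0.8096 × 14.7540% + 0.1904 × 7.4800% = 13.3693%.

13.37%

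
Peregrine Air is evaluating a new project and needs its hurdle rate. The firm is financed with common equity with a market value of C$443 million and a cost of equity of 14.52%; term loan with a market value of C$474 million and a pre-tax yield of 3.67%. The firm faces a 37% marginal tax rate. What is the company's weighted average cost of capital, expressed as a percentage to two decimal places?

Total capital V = 443 + 474 = 917.
Equity: weight = 443/917 = 0.4831; cost = 14.52%.
Term loan: weight = 474/917 = 0.5169; after-tax cost = 3.67% × (1 − 37%) = 2.3121%.
WACC = 0.4831 × 14.5200% + 0.5169 × 2.3121% = 8.2097%.

8.21%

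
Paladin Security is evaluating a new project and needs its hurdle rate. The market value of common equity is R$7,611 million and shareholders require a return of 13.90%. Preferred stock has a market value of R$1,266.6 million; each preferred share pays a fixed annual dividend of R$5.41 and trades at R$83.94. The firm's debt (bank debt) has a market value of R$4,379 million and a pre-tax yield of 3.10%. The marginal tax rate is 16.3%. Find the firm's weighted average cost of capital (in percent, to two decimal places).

Cost of preferred: Rp = 5.41 / 83.94 = 6.4451%.
Total capital V = 7611 + 1266.6 + 4379 = 13256.6.
Equity: weight = 7611/13256.6 = 0.5741; cost = 13.9%.
Preferred: weight = 1266.6/13256.6 = 0.0955; cost = 6.4451%.
Bank debt: weight = 4379/13256.6 = 0.3303; after-tax cost = 3.1% × (1 − 16.3%) = 2.5947%.
WACC = 0.5741 × 13.9000% + 0.0955 × 6.4451% + 0.3303 × 2.5947% = 9.4533%.

9.45%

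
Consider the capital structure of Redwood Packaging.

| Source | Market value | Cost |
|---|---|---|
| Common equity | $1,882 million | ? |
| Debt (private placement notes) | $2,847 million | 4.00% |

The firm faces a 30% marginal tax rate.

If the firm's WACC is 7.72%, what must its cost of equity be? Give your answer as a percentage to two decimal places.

Total capital V = 1882 + 2847 = 4729.
Equity weight = 1882/4729 = 0.3980.
Private placement notes weight = 2847/4729 = 0.6020.
Debt contribution = 0.6020 × 4% × (1 − 30%) = 1.6857%.
Required equity contribution = 7.72% − 1.6857% = 6.0343%.
Re = 6.0343% / 0.3980 = 15.1627%.

15.16%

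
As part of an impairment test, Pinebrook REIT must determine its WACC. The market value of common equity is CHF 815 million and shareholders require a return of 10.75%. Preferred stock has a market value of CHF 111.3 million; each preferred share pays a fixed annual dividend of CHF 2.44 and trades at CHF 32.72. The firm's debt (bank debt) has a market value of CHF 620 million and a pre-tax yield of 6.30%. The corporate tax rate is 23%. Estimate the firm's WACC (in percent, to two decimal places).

Cost of preferred: Rp = 2.44 / 32.72 = 7.4572%.
Total capital V = 815 + 111.3 + 620 = 1546.3.
Equity: weight = 815/1546.3 = 0.5271; cost = 10.75%.
Preferred: weight = 111.3/1546.3 = 0.0720; cost = 7.4572%.
Bank debt: weight = 620/1546.3 = 0.4010; after-tax cost = 6.3% × (1 − 23%) = 4.8510%.
WACC = 0.5271 × 10.7500% + 0.0720 × 7.4572% + 0.4010 × 4.8510% = 8.1477%.

8.15%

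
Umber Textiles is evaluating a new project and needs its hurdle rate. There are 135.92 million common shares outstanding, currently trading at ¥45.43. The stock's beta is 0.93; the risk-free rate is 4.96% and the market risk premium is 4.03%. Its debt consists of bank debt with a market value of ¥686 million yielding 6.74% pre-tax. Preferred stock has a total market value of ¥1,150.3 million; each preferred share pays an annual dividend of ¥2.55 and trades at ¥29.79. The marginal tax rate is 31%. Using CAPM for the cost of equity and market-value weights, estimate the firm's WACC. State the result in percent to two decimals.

Cost of equity via CAPM: Re = 4.96% + 0.93 × 4.03% = 8.7079%.
Cost of preferred: Rp = 2.55 / 29.79 = 8.5599%.
Market value of equity E = 45.43 × 135.92m = 6174.8456m.
Total capital V = 6174.8456 + 1150.3 + 686 = 8011.1456.
Equity: weight = 6174.8456/8011.1456 = 0.7708; cost = 8.7079%.
Preferred: weight = 1150.3/8011.1456 = 0.1436; cost = 8.5599%.
Bank debt: weight = 686/8011.1456 = 0.0856; after-tax cost = 6.74% × (1 − 31%) = 4.6506%.
WACC = 0.7708 × 8.7079% + 0.1436 × 8.5599% + 0.0856 × 4.6506% = 8.3392%.

8.34%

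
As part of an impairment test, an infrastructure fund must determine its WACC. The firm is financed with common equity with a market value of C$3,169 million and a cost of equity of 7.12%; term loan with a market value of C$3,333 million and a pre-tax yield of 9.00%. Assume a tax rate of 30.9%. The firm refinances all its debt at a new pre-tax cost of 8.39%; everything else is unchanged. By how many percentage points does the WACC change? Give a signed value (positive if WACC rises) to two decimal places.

-0.22 pp

Current WACC:
Total capital V = 3169 + 3333 = 6502.
Equity: weight = 3169/6502 = 0.4874; cost = 7.12%.
Term loan: weight = 3333/6502 = 0.5126; after-tax cost = 9% × (1 − 30.9%) = 6.2190%.
WACC = 0.4874 × 7.1200% + 0.5126 × 6.2190% = 6.6581%.
After the change:
Total capital V = 3169 + 3333 = 6502.
Equity: weight = 3169/6502 = 0.4874; cost = 7.12%.
Term loan: weight = 3333/6502 = 0.5126; after-tax cost = 8.39% × (1 − 30.9%) = 5.7975%.
WACC = 0.4874 × 7.1200% + 0.5126 × 5.7975% = 6.4421%.
Change in WACC = 6.4421% − 6.6581% = -0.2161 pp.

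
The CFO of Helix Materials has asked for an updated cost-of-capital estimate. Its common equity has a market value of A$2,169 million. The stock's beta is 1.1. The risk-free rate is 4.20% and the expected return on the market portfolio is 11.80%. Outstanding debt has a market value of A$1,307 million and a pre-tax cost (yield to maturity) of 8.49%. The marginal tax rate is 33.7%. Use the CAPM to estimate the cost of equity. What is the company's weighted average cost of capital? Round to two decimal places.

9.95%

Market risk premium = 11.8% − 4.2% = 7.6%.
Cost of equity via CAPM: Re = 4.2% + 1.1 × 7.6% = 12.5600%.
Total capital V = 2169 + 1307 = 3476.
Equity: weight = 2169/3476 = 0.6240; cost = 12.56%.
Debt: weight = 1307/3476 = 0.3760; after-tax cost = 8.49% × (1 − 33.7%) = 5.6289%.
WACC = 0.6240 × 12.5600% + 0.3760 × 5.6289% = 9.9538%.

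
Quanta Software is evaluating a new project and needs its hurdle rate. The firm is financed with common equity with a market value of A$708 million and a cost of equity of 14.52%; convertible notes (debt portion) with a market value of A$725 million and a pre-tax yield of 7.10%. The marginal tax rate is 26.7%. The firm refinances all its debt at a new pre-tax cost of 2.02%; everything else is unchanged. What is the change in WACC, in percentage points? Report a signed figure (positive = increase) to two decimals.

Current WACC:
Total capital V = 708 + 725 = 1433.
Equity: weight = 708/1433 = 0.4941; cost = 14.52%.
Convertible notes (debt portion): weight = 725/1433 = 0.5059; after-tax cost = 7.1% × (1 − 26.7%) = 5.2043%.
WACC = 0.4941 × 14.5200% + 0.5059 × 5.2043% = 9.8069%.
After the change:
Total capital V = 708 + 725 = 1433.
Equity: weight = 708/1433 = 0.4941; cost = 14.52%.
Convertible notes (debt portion): weight = 725/1433 = 0.5059; after-tax cost = 2.02% × (1 − 26.7%) = 1.4807%.
WACC = 0.4941 × 14.5200% + 0.5059 × 1.4807% = 7.9230%.
Change in WACC = 7.9230% − 9.8069% = -1.8839 pp.

-1.88 pp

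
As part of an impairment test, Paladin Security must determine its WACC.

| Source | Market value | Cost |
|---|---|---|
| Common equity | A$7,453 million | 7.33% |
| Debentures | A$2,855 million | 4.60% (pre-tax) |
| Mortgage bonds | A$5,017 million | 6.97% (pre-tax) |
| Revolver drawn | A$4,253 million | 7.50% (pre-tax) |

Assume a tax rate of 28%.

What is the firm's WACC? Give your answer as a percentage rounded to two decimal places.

Total capital V = 7453 + 2855 + 5017 + 4253 = 19578.
Equity: weight = 7453/19578 = 0.3807; cost = 7.33%.
Debentures: weight = 2855/19578 = 0.1458; after-tax cost = 4.6% × (1 − 28%) = 3.3120%.
Mortgage bonds: weight = 5017/19578 = 0.2563; after-tax cost = 6.97% × (1 − 28%) = 5.0184%.
Revolver drawn: weight = 4253/19578 = 0.2172; after-tax cost = 7.5% × (1 − 28%) = 5.4000%.
WACC = 0.3807 × 7.3300% + 0.1458 × 3.3120% + 0.2563 × 5.0184% + 0.2172 × 5.4000% = 5.7324%.

5.73%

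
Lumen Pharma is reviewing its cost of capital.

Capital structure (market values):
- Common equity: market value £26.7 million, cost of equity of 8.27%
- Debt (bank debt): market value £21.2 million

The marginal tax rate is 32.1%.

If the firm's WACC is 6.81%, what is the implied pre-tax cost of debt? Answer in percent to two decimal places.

Total capital V = 26.7 + 21.2 = 47.9.
Equity weight = 26.7/47.9 = 0.5574.
Bank debt weight = 21.2/47.9 = 0.4426.
Equity contribution = 0.5574 × 8.27% = 4.6098%.
Remaining for debt = 6.81% − 4.6098% = 2.2002%.
Rd × (1 − 32.1%) × 0.4426 = 2.2002%  ⇒  Rd = 7.3214%.

7.32%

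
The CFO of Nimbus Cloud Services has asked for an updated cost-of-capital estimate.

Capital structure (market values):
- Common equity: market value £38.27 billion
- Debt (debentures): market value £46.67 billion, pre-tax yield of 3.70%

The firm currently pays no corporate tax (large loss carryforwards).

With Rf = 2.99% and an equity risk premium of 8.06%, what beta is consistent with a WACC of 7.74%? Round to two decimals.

Total capital V = 38.27 + 46.67 = 84.94.
Equity weight = 38.27/84.94 = 0.4506.
Debentures weight = 46.67/84.94 = 0.5494.
Debt contribution = 0.5494 × 3.7% × (1 − 0%) = 2.0330%.
Required equity contribution = 7.74% − 2.0330% = 5.7070%  ⇒  Re = 12.6668%.
CAPM: 12.6668% = 2.99% + β × 8.06%  ⇒  β = 1.2006.

1.20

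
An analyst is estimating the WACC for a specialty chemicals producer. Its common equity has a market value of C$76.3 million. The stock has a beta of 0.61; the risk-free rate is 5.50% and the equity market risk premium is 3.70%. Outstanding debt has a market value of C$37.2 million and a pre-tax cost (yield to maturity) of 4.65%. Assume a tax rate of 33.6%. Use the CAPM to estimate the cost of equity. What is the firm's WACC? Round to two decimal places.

Cost of equity via CAPM: Re = 5.5% + 0.61 × 3.7% = 7.7570%.
Total capital V = 76.3 + 37.2 = 113.5.
Equity: weight = 76.3/113.5 = 0.6722; cost = 7.757%.
Debt: weight = 37.2/113.5 = 0.3278; after-tax cost = 4.65% × (1 − 33.6%) = 3.0876%.
WACC = 0.6722 × 7.7570% + 0.3278 × 3.0876% = 6.2266%.

6.23%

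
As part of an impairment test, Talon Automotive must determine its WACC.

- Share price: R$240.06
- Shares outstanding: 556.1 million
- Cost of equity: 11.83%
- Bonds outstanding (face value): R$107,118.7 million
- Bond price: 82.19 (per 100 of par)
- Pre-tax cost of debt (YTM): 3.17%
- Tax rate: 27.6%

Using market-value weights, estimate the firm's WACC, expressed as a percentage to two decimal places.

8.04%

Market value of equity E = 240.06 × 556.1m = 133497.366m. Market value of debt D = 107118.7m × 82.19/100 = 88040.85953m.
Total capital V = 133497.366 + 88040.85953 = 221538.22553.
Equity: weight = 133497.366/221538.22553 = 0.6026; cost = 11.83%.
Bonds outstanding: weight = 88040.85953/221538.22553 = 0.3974; after-tax cost = 3.17% × (1 − 27.6%) = 2.2951%.
WACC = 0.6026 × 11.8300% + 0.3974 × 2.2951% = 8.0408%.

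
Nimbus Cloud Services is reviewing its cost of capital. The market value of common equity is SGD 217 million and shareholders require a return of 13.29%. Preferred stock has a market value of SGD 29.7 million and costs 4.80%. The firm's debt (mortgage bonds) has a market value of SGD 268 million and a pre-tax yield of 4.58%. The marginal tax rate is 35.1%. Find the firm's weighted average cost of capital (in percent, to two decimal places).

Total capital V = 217 + 29.7 + 268 = 514.7.
Equity: weight = 217/514.7 = 0.4216; cost = 13.29%.
Preferred: weight = 29.7/514.7 = 0.0577; cost = 4.8%.
Mortgage bonds: weight = 268/514.7 = 0.5207; after-tax cost = 4.58% × (1 − 35.1%) = 2.9724%.
WACC = 0.4216 × 13.2900% + 0.0577 × 4.8000% + 0.5207 × 2.9724% = 7.4278%.

7.43%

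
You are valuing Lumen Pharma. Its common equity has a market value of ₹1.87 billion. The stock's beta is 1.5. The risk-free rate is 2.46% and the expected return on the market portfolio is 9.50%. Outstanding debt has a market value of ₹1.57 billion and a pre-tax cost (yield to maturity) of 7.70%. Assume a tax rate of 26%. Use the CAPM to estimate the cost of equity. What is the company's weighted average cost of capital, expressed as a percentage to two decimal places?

9.68%

Market risk premium = 9.5% − 2.46% = 7.04%.
Cost of equity via CAPM: Re = 2.46% + 1.5 × 7.04% = 13.0200%.
Total capital V = 1.87 + 1.57 = 3.44.
Equity: weight = 1.87/3.44 = 0.5436; cost = 13.02%.
Debt: weight = 1.57/3.44 = 0.4564; after-tax cost = 7.7% × (1 − 26%) = 5.6980%.
WACC = 0.5436 × 13.0200% + 0.4564 × 5.6980% = 9.6783%.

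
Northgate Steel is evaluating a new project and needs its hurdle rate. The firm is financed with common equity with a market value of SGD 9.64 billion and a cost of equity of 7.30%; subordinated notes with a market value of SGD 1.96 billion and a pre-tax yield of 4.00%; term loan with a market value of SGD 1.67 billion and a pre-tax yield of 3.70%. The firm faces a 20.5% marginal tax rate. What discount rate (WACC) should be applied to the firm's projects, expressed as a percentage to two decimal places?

6.14%

Total capital V = 9.64 + 1.96 + 1.67 = 13.27.
Equity: weight = 9.64/13.27 = 0.7265; cost = 7.3%.
Subordinated notes: weight = 1.96/13.27 = 0.1477; after-tax cost = 4% × (1 − 20.5%) = 3.1800%.
Term loan: weight = 1.67/13.27 = 0.1258; after-tax cost = 3.7% × (1 − 20.5%) = 2.9415%.
WACC = 0.7265 × 7.3000% + 0.1477 × 3.1800% + 0.1258 × 2.9415% = 6.1430%.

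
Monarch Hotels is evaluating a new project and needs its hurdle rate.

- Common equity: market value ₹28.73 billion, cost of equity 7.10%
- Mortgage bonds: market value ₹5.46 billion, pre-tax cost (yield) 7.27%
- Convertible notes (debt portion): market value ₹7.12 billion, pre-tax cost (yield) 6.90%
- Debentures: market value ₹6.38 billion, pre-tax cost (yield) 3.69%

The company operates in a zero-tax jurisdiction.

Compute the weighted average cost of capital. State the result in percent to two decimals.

Total capital V = 28.73 + 5.46 + 7.12 + 6.38 = 47.69.
Equity: weight = 28.73/47.69 = 0.6024; cost = 7.1%.
Mortgage bonds: weight = 5.46/47.69 = 0.1145; after-tax cost = 7.27% × (1 − 0%) = 7.2700%.
Convertible notes (debt portion): weight = 7.12/47.69 = 0.1493; after-tax cost = 6.9% × (1 − 0%) = 6.9000%.
Debentures: weight = 6.38/47.69 = 0.1338; after-tax cost = 3.69% × (1 − 0%) = 3.6900%.
WACC = 0.6024 × 7.1000% + 0.1145 × 7.2700% + 0.1493 × 6.9000% + 0.1338 × 3.6900% = 6.6334%.

6.63%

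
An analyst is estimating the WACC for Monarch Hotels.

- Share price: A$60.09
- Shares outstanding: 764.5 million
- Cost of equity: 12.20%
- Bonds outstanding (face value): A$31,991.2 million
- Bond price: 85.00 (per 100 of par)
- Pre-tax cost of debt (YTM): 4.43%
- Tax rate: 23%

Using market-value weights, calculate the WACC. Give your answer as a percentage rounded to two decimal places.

Market value of equity E = 60.09 × 764.5m = 45938.805m. Market value of debt D = 31991.2m × 85.0/100 = 27192.52m.
Total capital V = 45938.805 + 27192.52 = 73131.325.
Equity: weight = 45938.805/73131.325 = 0.6282; cost = 12.2%.
Bonds outstanding: weight = 27192.52/73131.325 = 0.3718; after-tax cost = 4.43% × (1 − 23%) = 3.4111%.
WACC = 0.6282 × 12.2000% + 0.3718 × 3.4111% = 8.9320%.

8.93%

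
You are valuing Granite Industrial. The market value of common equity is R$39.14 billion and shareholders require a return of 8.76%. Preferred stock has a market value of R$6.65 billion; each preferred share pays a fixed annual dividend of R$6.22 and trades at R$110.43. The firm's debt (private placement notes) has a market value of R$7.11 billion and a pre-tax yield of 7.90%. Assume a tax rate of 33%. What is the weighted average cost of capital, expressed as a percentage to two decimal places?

7.90%

Cost of preferred: Rp = 6.22 / 110.43 = 5.6325%.
Total capital V = 39.14 + 6.65 + 7.11 = 52.9.
Equity: weight = 39.14/52.9 = 0.7399; cost = 8.76%.
Preferred: weight = 6.65/52.9 = 0.1257; cost = 5.6325%.
Private placement notes: weight = 7.11/52.9 = 0.1344; after-tax cost = 7.9% × (1 − 33%) = 5.2930%.
WACC = 0.7399 × 8.7600% + 0.1257 × 5.6325% + 0.1344 × 5.2930% = 7.9009%.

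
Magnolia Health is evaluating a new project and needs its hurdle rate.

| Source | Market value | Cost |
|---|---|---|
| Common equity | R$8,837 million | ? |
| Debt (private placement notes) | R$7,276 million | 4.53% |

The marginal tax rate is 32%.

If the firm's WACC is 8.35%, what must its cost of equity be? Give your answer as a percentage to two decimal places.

Total capital V = 8837 + 7276 = 16113.
Equity weight = 8837/16113 = 0.5484.
Private placement notes weight = 7276/16113 = 0.4516.
Debt contribution = 0.4516 × 4.53% × (1 − 32%) = 1.3910%.
Required equity contribution = 8.35% − 1.3910% = 6.9590%.
Re = 6.9590% / 0.5484 = 12.6888%.

12.69%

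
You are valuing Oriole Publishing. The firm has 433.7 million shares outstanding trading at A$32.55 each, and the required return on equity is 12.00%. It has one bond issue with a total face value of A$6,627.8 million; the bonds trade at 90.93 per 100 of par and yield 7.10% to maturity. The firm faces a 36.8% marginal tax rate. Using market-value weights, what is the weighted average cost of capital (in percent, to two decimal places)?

9.75%

Market value of equity E = 32.55 × 433.7m = 14116.935m. Market value of debt D = 6627.8m × 90.93/100 = 6026.65854m.
Total capital V = 14116.935 + 6026.65854 = 20143.59354.
Equity: weight = 14116.935/20143.59354 = 0.7008; cost = 12%.
Bonds outstanding: weight = 6026.65854/20143.59354 = 0.2992; after-tax cost = 7.1% × (1 − 36.8%) = 4.4872%.
WACC = 0.7008 × 12.0000% + 0.2992 × 4.4872% = 9.7523%.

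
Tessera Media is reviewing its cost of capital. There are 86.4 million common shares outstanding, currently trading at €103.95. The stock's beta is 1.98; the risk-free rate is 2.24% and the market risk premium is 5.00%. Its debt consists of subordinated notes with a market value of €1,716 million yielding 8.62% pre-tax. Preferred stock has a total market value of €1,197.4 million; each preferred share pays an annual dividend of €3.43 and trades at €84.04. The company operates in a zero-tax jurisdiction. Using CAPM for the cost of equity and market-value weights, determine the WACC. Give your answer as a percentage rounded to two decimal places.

10.82%

Cost of equity via CAPM: Re = 2.24% + 1.98 × 5.0% = 12.1400%.
Cost of preferred: Rp = 3.43 / 84.04 = 4.0814%.
Market value of equity E = 103.95 × 86.4m = 8981.28m.
Total capital V = 8981.28 + 1197.4 + 1716 = 11894.68.
Equity: weight = 8981.28/11894.68 = 0.7551; cost = 12.14%.
Preferred: weight = 1197.4/11894.68 = 0.1007; cost = 4.0814%.
Subordinated notes: weight = 1716/11894.68 = 0.1443; after-tax cost = 8.62% × (1 − 0%) = 8.6200%.
WACC = 0.7551 × 12.1400% + 0.1007 × 4.0814% + 0.1443 × 8.6200% = 10.8209%.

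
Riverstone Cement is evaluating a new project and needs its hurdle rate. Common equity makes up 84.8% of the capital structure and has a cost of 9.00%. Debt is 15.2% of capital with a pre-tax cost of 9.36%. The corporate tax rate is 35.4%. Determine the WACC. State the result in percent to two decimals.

8.55%

After-tax cost of debt = 9.36% × (1 − 35.4%) = 6.0466%.
WACC = 0.848 × 9.0000% + 0.152 × 6.0466% = 8.5511%.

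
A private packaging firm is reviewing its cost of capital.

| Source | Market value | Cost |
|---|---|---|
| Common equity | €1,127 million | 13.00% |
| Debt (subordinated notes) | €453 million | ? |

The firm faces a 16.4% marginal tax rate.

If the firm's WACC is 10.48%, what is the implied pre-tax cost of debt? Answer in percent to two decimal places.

5.04%

Total capital V = 1127 + 453 = 1580.
Equity weight = 1127/1580 = 0.7133.
Subordinated notes weight = 453/1580 = 0.2867.
Equity contribution = 0.7133 × 13% = 9.2728%.
Remaining for debt = 10.48% − 9.2728% = 1.2072%.
Rd × (1 − 16.4%) × 0.2867 = 1.2072%  ⇒  Rd = 5.0366%.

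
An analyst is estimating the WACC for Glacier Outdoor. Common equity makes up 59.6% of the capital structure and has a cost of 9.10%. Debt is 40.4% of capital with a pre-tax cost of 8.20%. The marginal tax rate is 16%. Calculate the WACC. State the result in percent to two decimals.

After-tax cost of debt = 8.2% × (1 − 16%) = 6.8880%.
WACC = 0.596 × 9.1000% + 0.404 × 6.8880% = 8.2064%.

8.21%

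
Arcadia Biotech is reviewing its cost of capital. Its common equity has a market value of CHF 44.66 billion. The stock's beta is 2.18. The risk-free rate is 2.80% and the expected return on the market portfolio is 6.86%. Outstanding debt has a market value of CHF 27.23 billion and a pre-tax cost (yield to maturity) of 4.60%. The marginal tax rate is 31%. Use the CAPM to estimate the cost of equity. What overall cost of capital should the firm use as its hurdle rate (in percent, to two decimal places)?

Market risk premium = 6.86% − 2.8% = 4.06%.
Cost of equity via CAPM: Re = 2.8% + 2.18 × 4.06% = 11.6508%.
Total capital V = 44.66 + 27.23 = 71.89.
Equity: weight = 44.66/71.89 = 0.6212; cost = 11.6508%.
Debt: weight = 27.23/71.89 = 0.3788; after-tax cost = 4.6% × (1 − 31%) = 3.1740%.
WACC = 0.6212 × 11.6508% + 0.3788 × 3.1740% = 8.4400%.

8.44%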